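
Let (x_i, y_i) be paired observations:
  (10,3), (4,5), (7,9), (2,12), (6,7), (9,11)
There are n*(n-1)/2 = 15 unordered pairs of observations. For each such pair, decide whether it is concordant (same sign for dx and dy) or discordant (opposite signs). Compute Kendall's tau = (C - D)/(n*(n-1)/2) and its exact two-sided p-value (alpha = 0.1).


Step 1: Enumerate the 15 unordered pairs (i,j) with i<j and classify each by sign(x_j-x_i) * sign(y_j-y_i).
  (1,2):dx=-6,dy=+2->D; (1,3):dx=-3,dy=+6->D; (1,4):dx=-8,dy=+9->D; (1,5):dx=-4,dy=+4->D
  (1,6):dx=-1,dy=+8->D; (2,3):dx=+3,dy=+4->C; (2,4):dx=-2,dy=+7->D; (2,5):dx=+2,dy=+2->C
  (2,6):dx=+5,dy=+6->C; (3,4):dx=-5,dy=+3->D; (3,5):dx=-1,dy=-2->C; (3,6):dx=+2,dy=+2->C
  (4,5):dx=+4,dy=-5->D; (4,6):dx=+7,dy=-1->D; (5,6):dx=+3,dy=+4->C
Step 2: C = 6, D = 9, total pairs = 15.
Step 3: tau = (C - D)/(n(n-1)/2) = (6 - 9)/15 = -0.200000.
Step 4: Exact two-sided p-value (enumerate n! = 720 permutations of y under H0): p = 0.719444.
Step 5: alpha = 0.1. fail to reject H0.

tau_b = -0.2000 (C=6, D=9), p = 0.719444, fail to reject H0.


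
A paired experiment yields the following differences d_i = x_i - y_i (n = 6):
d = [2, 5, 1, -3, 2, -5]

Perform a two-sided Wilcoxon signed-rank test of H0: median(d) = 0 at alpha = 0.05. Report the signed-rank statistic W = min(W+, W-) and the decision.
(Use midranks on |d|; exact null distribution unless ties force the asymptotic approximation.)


Step 1: Drop any zero differences (none here) and take |d_i|.
|d| = [2, 5, 1, 3, 2, 5]
Step 2: Midrank |d_i| (ties get averaged ranks).
ranks: |2|->2.5, |5|->5.5, |1|->1, |3|->4, |2|->2.5, |5|->5.5
Step 3: Attach original signs; sum ranks with positive sign and with negative sign.
W+ = 2.5 + 5.5 + 1 + 2.5 = 11.5
W- = 4 + 5.5 = 9.5
(Check: W+ + W- = 21 should equal n(n+1)/2 = 21.)
Step 4: Test statistic W = min(W+, W-) = 9.5.
Step 5: Ties in |d|, so use the tie-corrected normal approximation.
        E[W] = n(n+1)/4 = 6*7/4 = 10.5.
        Tie groups: |d|=2 (t=2), |d|=5 (t=2); sum(t^3 - t) = 12.
        Var[W] = n(n+1)(2n+1)/24 - sum(t^3-t)/48 = 546/24 - 12/48 = 22.5.
        z = (W - E[W]) / sqrt(Var[W]) = (9.5 - 10.5) / 4.7434 = -0.2108.
        Two-sided p = 2*Phi(z) = 0.833029.
Step 6: alpha = 0.05. fail to reject H0.

W+ = 11.5, W- = 9.5, W = min = 9.5, p = 0.833029, fail to reject H0.


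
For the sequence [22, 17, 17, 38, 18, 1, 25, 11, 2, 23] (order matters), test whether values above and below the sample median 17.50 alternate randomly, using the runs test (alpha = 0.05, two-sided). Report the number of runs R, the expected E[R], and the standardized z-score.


Step 1: Compute median = 17.50; label A = above, B = below.
Labels in order: ABBAABABBA  (n_A = 5, n_B = 5)
Step 2: Count runs R = 7.
Step 3: Under H0 (random ordering), E[R] = 2*n_A*n_B/(n_A+n_B) + 1 = 2*5*5/10 + 1 = 6.0000.
        Var[R] = 2*n_A*n_B*(2*n_A*n_B - n_A - n_B) / ((n_A+n_B)^2 * (n_A+n_B-1)) = 2000/900 = 2.2222.
        SD[R] = 1.4907.
Step 4: Continuity-corrected z = (R - 0.5 - E[R]) / SD[R] = (7 - 0.5 - 6.0000) / 1.4907 = 0.3354.
Step 5: Two-sided p-value via normal approximation = 2*(1 - Phi(|z|)) = 0.737316.
Step 6: alpha = 0.05. fail to reject H0.

R = 7, z = 0.3354, p = 0.737316, fail to reject H0.


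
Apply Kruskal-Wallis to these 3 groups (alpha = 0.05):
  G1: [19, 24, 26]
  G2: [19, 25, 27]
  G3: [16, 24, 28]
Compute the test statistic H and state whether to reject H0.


Step 1: Combine all N = 9 observations and assign midranks.
sorted (value, group, rank): (16,G3,1), (19,G1,2.5), (19,G2,2.5), (24,G1,4.5), (24,G3,4.5), (25,G2,6), (26,G1,7), (27,G2,8), (28,G3,9)
Step 2: Sum ranks within each group.
R_1 = 14 (n_1 = 3)
R_2 = 16.5 (n_2 = 3)
R_3 = 14.5 (n_3 = 3)
Step 3: H = 12/(N(N+1)) * sum(R_i^2/n_i) - 3(N+1)
     = 12/(9*10) * (14^2/3 + 16.5^2/3 + 14.5^2/3) - 3*10
     = 0.133333 * 226.167 - 30
     = 0.155556.
Step 4: Ties present; correction factor C = 1 - 12/(9^3 - 9) = 0.983333. Corrected H = 0.155556 / 0.983333 = 0.158192.
Step 5: Under H0, H ~ chi^2(2); p-value = 0.923951.
Step 6: alpha = 0.05. fail to reject H0.

H = 0.1582, df = 2, p = 0.923951, fail to reject H0.


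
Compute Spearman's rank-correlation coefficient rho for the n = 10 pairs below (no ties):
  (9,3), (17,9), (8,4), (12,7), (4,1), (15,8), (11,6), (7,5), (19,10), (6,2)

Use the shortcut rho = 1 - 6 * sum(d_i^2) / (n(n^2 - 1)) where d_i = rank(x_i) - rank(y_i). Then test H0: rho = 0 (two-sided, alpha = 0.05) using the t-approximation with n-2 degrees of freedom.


Step 1: Rank x and y separately (midranks; no ties here).
rank(x): 9->5, 17->9, 8->4, 12->7, 4->1, 15->8, 11->6, 7->3, 19->10, 6->2
rank(y): 3->3, 9->9, 4->4, 7->7, 1->1, 8->8, 6->6, 5->5, 10->10, 2->2
Step 2: d_i = R_x(i) - R_y(i); compute d_i^2.
  (5-3)^2=4, (9-9)^2=0, (4-4)^2=0, (7-7)^2=0, (1-1)^2=0, (8-8)^2=0, (6-6)^2=0, (3-5)^2=4, (10-10)^2=0, (2-2)^2=0
sum(d^2) = 8.
Step 3: rho = 1 - 6*8 / (10*(10^2 - 1)) = 1 - 48/990 = 0.951515.
Step 4: Under H0, t = rho * sqrt((n-2)/(1-rho^2)) = 8.7493 ~ t(8).
Step 5: Two-sided p-value from the t-distribution with 8 df = 0.000023.
Step 6: alpha = 0.05. reject H0.

rho = 0.9515, p = 0.000023, reject H0 at alpha = 0.05.


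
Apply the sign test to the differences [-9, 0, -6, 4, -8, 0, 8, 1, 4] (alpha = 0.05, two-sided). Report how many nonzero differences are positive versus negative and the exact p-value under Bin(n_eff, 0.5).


Step 1: Discard zero differences. Original n = 9; n_eff = number of nonzero differences = 7.
Nonzero differences (with sign): -9, -6, +4, -8, +8, +1, +4
Step 2: Count signs: positive = 4, negative = 3.
Step 3: Under H0: P(positive) = 0.5, so the number of positives S ~ Bin(7, 0.5).
Step 4: Two-sided exact p-value = sum of Bin(7,0.5) probabilities at or below the observed probability = 1.000000.
Step 5: alpha = 0.05. fail to reject H0.

n_eff = 7, pos = 4, neg = 3, p = 1.000000, fail to reject H0.


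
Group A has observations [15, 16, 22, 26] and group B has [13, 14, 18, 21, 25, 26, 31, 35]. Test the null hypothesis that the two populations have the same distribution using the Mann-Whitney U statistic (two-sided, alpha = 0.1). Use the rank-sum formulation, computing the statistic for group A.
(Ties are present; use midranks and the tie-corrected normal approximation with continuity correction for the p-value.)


Step 1: Combine and sort all 12 observations; assign midranks.
sorted (value, group): (13,Y), (14,Y), (15,X), (16,X), (18,Y), (21,Y), (22,X), (25,Y), (26,X), (26,Y), (31,Y), (35,Y)
ranks: 13->1, 14->2, 15->3, 16->4, 18->5, 21->6, 22->7, 25->8, 26->9.5, 26->9.5, 31->11, 35->12
Step 2: Rank sum for X: R1 = 3 + 4 + 7 + 9.5 = 23.5.
Step 3: U_X = R1 - n1(n1+1)/2 = 23.5 - 4*5/2 = 23.5 - 10 = 13.5.
       U_Y = n1*n2 - U_X = 32 - 13.5 = 18.5.
Step 4: Ties are present, so use the tie-corrected normal approximation (with continuity correction) for the p-value.
Step 5: p-value = 0.733647; compare to alpha = 0.1. fail to reject H0.

U_X = 13.5, p = 0.733647, fail to reject H0 at alpha = 0.1.


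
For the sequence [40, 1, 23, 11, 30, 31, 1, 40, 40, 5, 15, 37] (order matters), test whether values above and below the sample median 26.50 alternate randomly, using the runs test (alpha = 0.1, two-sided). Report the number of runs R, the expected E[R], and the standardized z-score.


Step 1: Compute median = 26.50; label A = above, B = below.
Labels in order: ABBBAABAABBA  (n_A = 6, n_B = 6)
Step 2: Count runs R = 7.
Step 3: Under H0 (random ordering), E[R] = 2*n_A*n_B/(n_A+n_B) + 1 = 2*6*6/12 + 1 = 7.0000.
        Var[R] = 2*n_A*n_B*(2*n_A*n_B - n_A - n_B) / ((n_A+n_B)^2 * (n_A+n_B-1)) = 4320/1584 = 2.7273.
        SD[R] = 1.6514.
Step 4: R = E[R], so z = 0 with no continuity correction.
Step 5: Two-sided p-value via normal approximation = 2*(1 - Phi(|z|)) = 1.000000.
Step 6: alpha = 0.1. fail to reject H0.

R = 7, z = 0.0000, p = 1.000000, fail to reject H0.


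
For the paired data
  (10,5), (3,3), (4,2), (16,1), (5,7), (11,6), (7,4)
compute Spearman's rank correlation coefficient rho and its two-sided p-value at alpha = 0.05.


Step 1: Rank x and y separately (midranks; no ties here).
rank(x): 10->5, 3->1, 4->2, 16->7, 5->3, 11->6, 7->4
rank(y): 5->5, 3->3, 2->2, 1->1, 7->7, 6->6, 4->4
Step 2: d_i = R_x(i) - R_y(i); compute d_i^2.
  (5-5)^2=0, (1-3)^2=4, (2-2)^2=0, (7-1)^2=36, (3-7)^2=16, (6-6)^2=0, (4-4)^2=0
sum(d^2) = 56.
Step 3: rho = 1 - 6*56 / (7*(7^2 - 1)) = 1 - 336/336 = 0.000000.
Step 4: Under H0, t = rho * sqrt((n-2)/(1-rho^2)) = 0.0000 ~ t(5).
Step 5: Two-sided p-value from the t-distribution with 5 df = 1.000000.
Step 6: alpha = 0.05. fail to reject H0.

rho = 0.0000, p = 1.000000, fail to reject H0 at alpha = 0.05.


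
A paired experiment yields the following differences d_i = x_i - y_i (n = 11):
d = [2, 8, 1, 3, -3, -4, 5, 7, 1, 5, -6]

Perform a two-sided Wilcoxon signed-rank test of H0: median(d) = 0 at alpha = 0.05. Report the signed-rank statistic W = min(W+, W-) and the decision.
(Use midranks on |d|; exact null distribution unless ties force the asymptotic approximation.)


Step 1: Drop any zero differences (none here) and take |d_i|.
|d| = [2, 8, 1, 3, 3, 4, 5, 7, 1, 5, 6]
Step 2: Midrank |d_i| (ties get averaged ranks).
ranks: |2|->3, |8|->11, |1|->1.5, |3|->4.5, |3|->4.5, |4|->6, |5|->7.5, |7|->10, |1|->1.5, |5|->7.5, |6|->9
Step 3: Attach original signs; sum ranks with positive sign and with negative sign.
W+ = 3 + 11 + 1.5 + 4.5 + 7.5 + 10 + 1.5 + 7.5 = 46.5
W- = 4.5 + 6 + 9 = 19.5
(Check: W+ + W- = 66 should equal n(n+1)/2 = 66.)
Step 4: Test statistic W = min(W+, W-) = 19.5.
Step 5: Ties in |d|, so use the tie-corrected normal approximation.
        E[W] = n(n+1)/4 = 11*12/4 = 33.
        Tie groups: |d|=1 (t=2), |d|=3 (t=2), |d|=5 (t=2); sum(t^3 - t) = 18.
        Var[W] = n(n+1)(2n+1)/24 - sum(t^3-t)/48 = 3036/24 - 18/48 = 126.125.
        z = (W - E[W]) / sqrt(Var[W]) = (19.5 - 33) / 11.2305 = -1.2021.
        Two-sided p = 2*Phi(z) = 0.229333.
Step 6: alpha = 0.05. fail to reject H0.

W+ = 46.5, W- = 19.5, W = min = 19.5, p = 0.229333, fail to reject H0.


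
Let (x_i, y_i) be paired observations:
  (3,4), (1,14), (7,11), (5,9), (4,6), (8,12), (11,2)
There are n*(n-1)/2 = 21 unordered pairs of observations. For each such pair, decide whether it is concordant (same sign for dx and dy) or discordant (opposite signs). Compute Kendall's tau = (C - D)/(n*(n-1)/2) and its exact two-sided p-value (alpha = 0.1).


Step 1: Enumerate the 21 unordered pairs (i,j) with i<j and classify each by sign(x_j-x_i) * sign(y_j-y_i).
  (1,2):dx=-2,dy=+10->D; (1,3):dx=+4,dy=+7->C; (1,4):dx=+2,dy=+5->C; (1,5):dx=+1,dy=+2->C
  (1,6):dx=+5,dy=+8->C; (1,7):dx=+8,dy=-2->D; (2,3):dx=+6,dy=-3->D; (2,4):dx=+4,dy=-5->D
  (2,5):dx=+3,dy=-8->D; (2,6):dx=+7,dy=-2->D; (2,7):dx=+10,dy=-12->D; (3,4):dx=-2,dy=-2->C
  (3,5):dx=-3,dy=-5->C; (3,6):dx=+1,dy=+1->C; (3,7):dx=+4,dy=-9->D; (4,5):dx=-1,dy=-3->C
  (4,6):dx=+3,dy=+3->C; (4,7):dx=+6,dy=-7->D; (5,6):dx=+4,dy=+6->C; (5,7):dx=+7,dy=-4->D
  (6,7):dx=+3,dy=-10->D
Step 2: C = 10, D = 11, total pairs = 21.
Step 3: tau = (C - D)/(n(n-1)/2) = (10 - 11)/21 = -0.047619.
Step 4: Exact two-sided p-value (enumerate n! = 5040 permutations of y under H0): p = 1.000000.
Step 5: alpha = 0.1. fail to reject H0.

tau_b = -0.0476 (C=10, D=11), p = 1.000000, fail to reject H0.


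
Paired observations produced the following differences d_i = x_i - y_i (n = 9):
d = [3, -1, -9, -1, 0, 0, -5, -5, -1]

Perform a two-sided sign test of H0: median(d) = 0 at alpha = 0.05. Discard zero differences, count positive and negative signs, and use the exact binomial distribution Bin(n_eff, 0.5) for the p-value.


Step 1: Discard zero differences. Original n = 9; n_eff = number of nonzero differences = 7.
Nonzero differences (with sign): +3, -1, -9, -1, -5, -5, -1
Step 2: Count signs: positive = 1, negative = 6.
Step 3: Under H0: P(positive) = 0.5, so the number of positives S ~ Bin(7, 0.5).
Step 4: Two-sided exact p-value = sum of Bin(7,0.5) probabilities at or below the observed probability = 0.125000.
Step 5: alpha = 0.05. fail to reject H0.

n_eff = 7, pos = 1, neg = 6, p = 0.125000, fail to reject H0.


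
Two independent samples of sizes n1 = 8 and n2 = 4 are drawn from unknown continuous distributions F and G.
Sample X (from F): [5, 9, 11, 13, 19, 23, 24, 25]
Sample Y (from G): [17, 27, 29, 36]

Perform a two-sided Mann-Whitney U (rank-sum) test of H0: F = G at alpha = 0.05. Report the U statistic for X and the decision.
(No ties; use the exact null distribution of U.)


Step 1: Combine and sort all 12 observations; assign midranks.
sorted (value, group): (5,X), (9,X), (11,X), (13,X), (17,Y), (19,X), (23,X), (24,X), (25,X), (27,Y), (29,Y), (36,Y)
ranks: 5->1, 9->2, 11->3, 13->4, 17->5, 19->6, 23->7, 24->8, 25->9, 27->10, 29->11, 36->12
Step 2: Rank sum for X: R1 = 1 + 2 + 3 + 4 + 6 + 7 + 8 + 9 = 40.
Step 3: U_X = R1 - n1(n1+1)/2 = 40 - 8*9/2 = 40 - 36 = 4.
       U_Y = n1*n2 - U_X = 32 - 4 = 28.
Step 4: No ties, so the exact null distribution of U (based on enumerating the C(12,8) = 495 equally likely rank assignments) gives the two-sided p-value.
Step 5: p-value = 0.048485; compare to alpha = 0.05. reject H0.

U_X = 4, p = 0.048485, reject H0 at alpha = 0.05.


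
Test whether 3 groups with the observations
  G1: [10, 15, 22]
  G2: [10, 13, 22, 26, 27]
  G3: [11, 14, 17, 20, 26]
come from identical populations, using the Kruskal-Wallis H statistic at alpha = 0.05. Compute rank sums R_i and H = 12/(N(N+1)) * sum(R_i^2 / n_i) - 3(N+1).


Step 1: Combine all N = 13 observations and assign midranks.
sorted (value, group, rank): (10,G1,1.5), (10,G2,1.5), (11,G3,3), (13,G2,4), (14,G3,5), (15,G1,6), (17,G3,7), (20,G3,8), (22,G1,9.5), (22,G2,9.5), (26,G2,11.5), (26,G3,11.5), (27,G2,13)
Step 2: Sum ranks within each group.
R_1 = 17 (n_1 = 3)
R_2 = 39.5 (n_2 = 5)
R_3 = 34.5 (n_3 = 5)
Step 3: H = 12/(N(N+1)) * sum(R_i^2/n_i) - 3(N+1)
     = 12/(13*14) * (17^2/3 + 39.5^2/5 + 34.5^2/5) - 3*14
     = 0.065934 * 646.433 - 42
     = 0.621978.
Step 4: Ties present; correction factor C = 1 - 18/(13^3 - 13) = 0.991758. Corrected H = 0.621978 / 0.991758 = 0.627147.
Step 5: Under H0, H ~ chi^2(2); p-value = 0.730831.
Step 6: alpha = 0.05. fail to reject H0.

H = 0.6271, df = 2, p = 0.730831, fail to reject H0.


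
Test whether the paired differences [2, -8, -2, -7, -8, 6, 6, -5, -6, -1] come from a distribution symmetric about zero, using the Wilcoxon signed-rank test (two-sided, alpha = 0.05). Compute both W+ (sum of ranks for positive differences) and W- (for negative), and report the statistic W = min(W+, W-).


Step 1: Drop any zero differences (none here) and take |d_i|.
|d| = [2, 8, 2, 7, 8, 6, 6, 5, 6, 1]
Step 2: Midrank |d_i| (ties get averaged ranks).
ranks: |2|->2.5, |8|->9.5, |2|->2.5, |7|->8, |8|->9.5, |6|->6, |6|->6, |5|->4, |6|->6, |1|->1
Step 3: Attach original signs; sum ranks with positive sign and with negative sign.
W+ = 2.5 + 6 + 6 = 14.5
W- = 9.5 + 2.5 + 8 + 9.5 + 4 + 6 + 1 = 40.5
(Check: W+ + W- = 55 should equal n(n+1)/2 = 55.)
Step 4: Test statistic W = min(W+, W-) = 14.5.
Step 5: Ties in |d|, so use the tie-corrected normal approximation.
        E[W] = n(n+1)/4 = 10*11/4 = 27.5.
        Tie groups: |d|=2 (t=2), |d|=6 (t=3), |d|=8 (t=2); sum(t^3 - t) = 36.
        Var[W] = n(n+1)(2n+1)/24 - sum(t^3-t)/48 = 2310/24 - 36/48 = 95.5.
        z = (W - E[W]) / sqrt(Var[W]) = (14.5 - 27.5) / 9.7724 = -1.3303.
        Two-sided p = 2*Phi(z) = 0.183427.
Step 6: alpha = 0.05. fail to reject H0.

W+ = 14.5, W- = 40.5, W = min = 14.5, p = 0.183427, fail to reject H0.


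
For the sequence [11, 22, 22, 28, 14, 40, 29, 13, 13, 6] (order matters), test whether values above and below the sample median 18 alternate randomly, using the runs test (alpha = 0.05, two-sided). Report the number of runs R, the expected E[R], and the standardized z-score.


Step 1: Compute median = 18; label A = above, B = below.
Labels in order: BAAABAABBB  (n_A = 5, n_B = 5)
Step 2: Count runs R = 5.
Step 3: Under H0 (random ordering), E[R] = 2*n_A*n_B/(n_A+n_B) + 1 = 2*5*5/10 + 1 = 6.0000.
        Var[R] = 2*n_A*n_B*(2*n_A*n_B - n_A - n_B) / ((n_A+n_B)^2 * (n_A+n_B-1)) = 2000/900 = 2.2222.
        SD[R] = 1.4907.
Step 4: Continuity-corrected z = (R + 0.5 - E[R]) / SD[R] = (5 + 0.5 - 6.0000) / 1.4907 = -0.3354.
Step 5: Two-sided p-value via normal approximation = 2*(1 - Phi(|z|)) = 0.737316.
Step 6: alpha = 0.05. fail to reject H0.

R = 5, z = -0.3354, p = 0.737316, fail to reject H0.


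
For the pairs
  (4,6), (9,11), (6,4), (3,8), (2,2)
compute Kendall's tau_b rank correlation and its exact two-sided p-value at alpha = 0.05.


Step 1: Enumerate the 10 unordered pairs (i,j) with i<j and classify each by sign(x_j-x_i) * sign(y_j-y_i).
  (1,2):dx=+5,dy=+5->C; (1,3):dx=+2,dy=-2->D; (1,4):dx=-1,dy=+2->D; (1,5):dx=-2,dy=-4->C
  (2,3):dx=-3,dy=-7->C; (2,4):dx=-6,dy=-3->C; (2,5):dx=-7,dy=-9->C; (3,4):dx=-3,dy=+4->D
  (3,5):dx=-4,dy=-2->C; (4,5):dx=-1,dy=-6->C
Step 2: C = 7, D = 3, total pairs = 10.
Step 3: tau = (C - D)/(n(n-1)/2) = (7 - 3)/10 = 0.400000.
Step 4: Exact two-sided p-value (enumerate n! = 120 permutations of y under H0): p = 0.483333.
Step 5: alpha = 0.05. fail to reject H0.

tau_b = 0.4000 (C=7, D=3), p = 0.483333, fail to reject H0.


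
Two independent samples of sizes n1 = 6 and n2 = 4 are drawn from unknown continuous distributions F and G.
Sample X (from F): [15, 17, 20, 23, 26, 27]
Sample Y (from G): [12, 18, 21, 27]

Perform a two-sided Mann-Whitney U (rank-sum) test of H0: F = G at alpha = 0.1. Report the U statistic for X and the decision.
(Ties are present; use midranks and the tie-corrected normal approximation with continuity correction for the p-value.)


Step 1: Combine and sort all 10 observations; assign midranks.
sorted (value, group): (12,Y), (15,X), (17,X), (18,Y), (20,X), (21,Y), (23,X), (26,X), (27,X), (27,Y)
ranks: 12->1, 15->2, 17->3, 18->4, 20->5, 21->6, 23->7, 26->8, 27->9.5, 27->9.5
Step 2: Rank sum for X: R1 = 2 + 3 + 5 + 7 + 8 + 9.5 = 34.5.
Step 3: U_X = R1 - n1(n1+1)/2 = 34.5 - 6*7/2 = 34.5 - 21 = 13.5.
       U_Y = n1*n2 - U_X = 24 - 13.5 = 10.5.
Step 4: Ties are present, so use the tie-corrected normal approximation (with continuity correction) for the p-value.
Step 5: p-value = 0.830664; compare to alpha = 0.1. fail to reject H0.

U_X = 13.5, p = 0.830664, fail to reject H0 at alpha = 0.1.


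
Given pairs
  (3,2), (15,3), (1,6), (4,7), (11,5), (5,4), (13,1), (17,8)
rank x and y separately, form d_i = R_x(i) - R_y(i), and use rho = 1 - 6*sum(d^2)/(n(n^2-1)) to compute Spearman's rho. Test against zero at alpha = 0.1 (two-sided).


Step 1: Rank x and y separately (midranks; no ties here).
rank(x): 3->2, 15->7, 1->1, 4->3, 11->5, 5->4, 13->6, 17->8
rank(y): 2->2, 3->3, 6->6, 7->7, 5->5, 4->4, 1->1, 8->8
Step 2: d_i = R_x(i) - R_y(i); compute d_i^2.
  (2-2)^2=0, (7-3)^2=16, (1-6)^2=25, (3-7)^2=16, (5-5)^2=0, (4-4)^2=0, (6-1)^2=25, (8-8)^2=0
sum(d^2) = 82.
Step 3: rho = 1 - 6*82 / (8*(8^2 - 1)) = 1 - 492/504 = 0.023810.
Step 4: Under H0, t = rho * sqrt((n-2)/(1-rho^2)) = 0.0583 ~ t(6).
Step 5: Two-sided p-value from the t-distribution with 6 df = 0.955374.
Step 6: alpha = 0.1. fail to reject H0.

rho = 0.0238, p = 0.955374, fail to reject H0 at alpha = 0.1.


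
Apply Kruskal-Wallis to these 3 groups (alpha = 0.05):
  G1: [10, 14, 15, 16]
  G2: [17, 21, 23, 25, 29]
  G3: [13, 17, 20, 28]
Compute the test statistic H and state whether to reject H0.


Step 1: Combine all N = 13 observations and assign midranks.
sorted (value, group, rank): (10,G1,1), (13,G3,2), (14,G1,3), (15,G1,4), (16,G1,5), (17,G2,6.5), (17,G3,6.5), (20,G3,8), (21,G2,9), (23,G2,10), (25,G2,11), (28,G3,12), (29,G2,13)
Step 2: Sum ranks within each group.
R_1 = 13 (n_1 = 4)
R_2 = 49.5 (n_2 = 5)
R_3 = 28.5 (n_3 = 4)
Step 3: H = 12/(N(N+1)) * sum(R_i^2/n_i) - 3(N+1)
     = 12/(13*14) * (13^2/4 + 49.5^2/5 + 28.5^2/4) - 3*14
     = 0.065934 * 735.362 - 42
     = 6.485440.
Step 4: Ties present; correction factor C = 1 - 6/(13^3 - 13) = 0.997253. Corrected H = 6.485440 / 0.997253 = 6.503306.
Step 5: Under H0, H ~ chi^2(2); p-value = 0.038710.
Step 6: alpha = 0.05. reject H0.

H = 6.5033, df = 2, p = 0.038710, reject H0.


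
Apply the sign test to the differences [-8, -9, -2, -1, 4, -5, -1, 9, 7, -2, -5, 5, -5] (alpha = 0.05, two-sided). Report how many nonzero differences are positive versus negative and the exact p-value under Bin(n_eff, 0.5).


Step 1: Discard zero differences. Original n = 13; n_eff = number of nonzero differences = 13.
Nonzero differences (with sign): -8, -9, -2, -1, +4, -5, -1, +9, +7, -2, -5, +5, -5
Step 2: Count signs: positive = 4, negative = 9.
Step 3: Under H0: P(positive) = 0.5, so the number of positives S ~ Bin(13, 0.5).
Step 4: Two-sided exact p-value = sum of Bin(13,0.5) probabilities at or below the observed probability = 0.266846.
Step 5: alpha = 0.05. fail to reject H0.

n_eff = 13, pos = 4, neg = 9, p = 0.266846, fail to reject H0.


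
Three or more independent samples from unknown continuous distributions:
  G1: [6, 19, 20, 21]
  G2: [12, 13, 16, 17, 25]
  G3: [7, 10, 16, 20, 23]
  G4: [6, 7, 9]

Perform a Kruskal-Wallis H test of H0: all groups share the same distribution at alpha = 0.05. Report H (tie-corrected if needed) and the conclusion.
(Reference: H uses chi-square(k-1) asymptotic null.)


Step 1: Combine all N = 17 observations and assign midranks.
sorted (value, group, rank): (6,G1,1.5), (6,G4,1.5), (7,G3,3.5), (7,G4,3.5), (9,G4,5), (10,G3,6), (12,G2,7), (13,G2,8), (16,G2,9.5), (16,G3,9.5), (17,G2,11), (19,G1,12), (20,G1,13.5), (20,G3,13.5), (21,G1,15), (23,G3,16), (25,G2,17)
Step 2: Sum ranks within each group.
R_1 = 42 (n_1 = 4)
R_2 = 52.5 (n_2 = 5)
R_3 = 48.5 (n_3 = 5)
R_4 = 10 (n_4 = 3)
Step 3: H = 12/(N(N+1)) * sum(R_i^2/n_i) - 3(N+1)
     = 12/(17*18) * (42^2/4 + 52.5^2/5 + 48.5^2/5 + 10^2/3) - 3*18
     = 0.039216 * 1496.03 - 54
     = 4.667974.
Step 4: Ties present; correction factor C = 1 - 24/(17^3 - 17) = 0.995098. Corrected H = 4.667974 / 0.995098 = 4.690969.
Step 5: Under H0, H ~ chi^2(3); p-value = 0.195876.
Step 6: alpha = 0.05. fail to reject H0.

H = 4.6910, df = 3, p = 0.195876, fail to reject H0.


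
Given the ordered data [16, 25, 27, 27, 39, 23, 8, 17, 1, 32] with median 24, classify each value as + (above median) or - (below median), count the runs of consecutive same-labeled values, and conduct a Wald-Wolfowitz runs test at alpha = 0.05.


Step 1: Compute median = 24; label A = above, B = below.
Labels in order: BAAAABBBBA  (n_A = 5, n_B = 5)
Step 2: Count runs R = 4.
Step 3: Under H0 (random ordering), E[R] = 2*n_A*n_B/(n_A+n_B) + 1 = 2*5*5/10 + 1 = 6.0000.
        Var[R] = 2*n_A*n_B*(2*n_A*n_B - n_A - n_B) / ((n_A+n_B)^2 * (n_A+n_B-1)) = 2000/900 = 2.2222.
        SD[R] = 1.4907.
Step 4: Continuity-corrected z = (R + 0.5 - E[R]) / SD[R] = (4 + 0.5 - 6.0000) / 1.4907 = -1.0062.
Step 5: Two-sided p-value via normal approximation = 2*(1 - Phi(|z|)) = 0.314305.
Step 6: alpha = 0.05. fail to reject H0.

R = 4, z = -1.0062, p = 0.314305, fail to reject H0.


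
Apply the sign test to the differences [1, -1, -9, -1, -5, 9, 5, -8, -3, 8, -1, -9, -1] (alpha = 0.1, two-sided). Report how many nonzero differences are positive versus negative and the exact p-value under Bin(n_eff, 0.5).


Step 1: Discard zero differences. Original n = 13; n_eff = number of nonzero differences = 13.
Nonzero differences (with sign): +1, -1, -9, -1, -5, +9, +5, -8, -3, +8, -1, -9, -1
Step 2: Count signs: positive = 4, negative = 9.
Step 3: Under H0: P(positive) = 0.5, so the number of positives S ~ Bin(13, 0.5).
Step 4: Two-sided exact p-value = sum of Bin(13,0.5) probabilities at or below the observed probability = 0.266846.
Step 5: alpha = 0.1. fail to reject H0.

n_eff = 13, pos = 4, neg = 9, p = 0.266846, fail to reject H0.


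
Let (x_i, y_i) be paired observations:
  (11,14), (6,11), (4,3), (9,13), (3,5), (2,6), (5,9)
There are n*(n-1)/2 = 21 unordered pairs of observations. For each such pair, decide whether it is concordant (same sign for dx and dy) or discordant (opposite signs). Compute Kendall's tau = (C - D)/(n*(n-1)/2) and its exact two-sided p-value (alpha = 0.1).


Step 1: Enumerate the 21 unordered pairs (i,j) with i<j and classify each by sign(x_j-x_i) * sign(y_j-y_i).
  (1,2):dx=-5,dy=-3->C; (1,3):dx=-7,dy=-11->C; (1,4):dx=-2,dy=-1->C; (1,5):dx=-8,dy=-9->C
  (1,6):dx=-9,dy=-8->C; (1,7):dx=-6,dy=-5->C; (2,3):dx=-2,dy=-8->C; (2,4):dx=+3,dy=+2->C
  (2,5):dx=-3,dy=-6->C; (2,6):dx=-4,dy=-5->C; (2,7):dx=-1,dy=-2->C; (3,4):dx=+5,dy=+10->C
  (3,5):dx=-1,dy=+2->D; (3,6):dx=-2,dy=+3->D; (3,7):dx=+1,dy=+6->C; (4,5):dx=-6,dy=-8->C
  (4,6):dx=-7,dy=-7->C; (4,7):dx=-4,dy=-4->C; (5,6):dx=-1,dy=+1->D; (5,7):dx=+2,dy=+4->C
  (6,7):dx=+3,dy=+3->C
Step 2: C = 18, D = 3, total pairs = 21.
Step 3: tau = (C - D)/(n(n-1)/2) = (18 - 3)/21 = 0.714286.
Step 4: Exact two-sided p-value (enumerate n! = 5040 permutations of y under H0): p = 0.030159.
Step 5: alpha = 0.1. reject H0.

tau_b = 0.7143 (C=18, D=3), p = 0.030159, reject H0.


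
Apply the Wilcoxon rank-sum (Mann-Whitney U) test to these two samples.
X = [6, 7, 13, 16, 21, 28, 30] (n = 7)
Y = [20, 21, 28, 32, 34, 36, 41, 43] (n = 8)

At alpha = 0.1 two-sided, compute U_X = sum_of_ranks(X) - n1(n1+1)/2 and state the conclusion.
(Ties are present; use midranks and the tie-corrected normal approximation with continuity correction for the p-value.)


Step 1: Combine and sort all 15 observations; assign midranks.
sorted (value, group): (6,X), (7,X), (13,X), (16,X), (20,Y), (21,X), (21,Y), (28,X), (28,Y), (30,X), (32,Y), (34,Y), (36,Y), (41,Y), (43,Y)
ranks: 6->1, 7->2, 13->3, 16->4, 20->5, 21->6.5, 21->6.5, 28->8.5, 28->8.5, 30->10, 32->11, 34->12, 36->13, 41->14, 43->15
Step 2: Rank sum for X: R1 = 1 + 2 + 3 + 4 + 6.5 + 8.5 + 10 = 35.
Step 3: U_X = R1 - n1(n1+1)/2 = 35 - 7*8/2 = 35 - 28 = 7.
       U_Y = n1*n2 - U_X = 56 - 7 = 49.
Step 4: Ties are present, so use the tie-corrected normal approximation (with continuity correction) for the p-value.
Step 5: p-value = 0.017470; compare to alpha = 0.1. reject H0.

U_X = 7, p = 0.017470, reject H0 at alpha = 0.1.


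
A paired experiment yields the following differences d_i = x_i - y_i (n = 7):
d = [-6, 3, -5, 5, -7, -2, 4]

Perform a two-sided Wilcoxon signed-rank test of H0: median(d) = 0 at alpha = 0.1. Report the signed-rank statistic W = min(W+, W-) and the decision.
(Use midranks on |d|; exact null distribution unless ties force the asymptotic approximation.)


Step 1: Drop any zero differences (none here) and take |d_i|.
|d| = [6, 3, 5, 5, 7, 2, 4]
Step 2: Midrank |d_i| (ties get averaged ranks).
ranks: |6|->6, |3|->2, |5|->4.5, |5|->4.5, |7|->7, |2|->1, |4|->3
Step 3: Attach original signs; sum ranks with positive sign and with negative sign.
W+ = 2 + 4.5 + 3 = 9.5
W- = 6 + 4.5 + 7 + 1 = 18.5
(Check: W+ + W- = 28 should equal n(n+1)/2 = 28.)
Step 4: Test statistic W = min(W+, W-) = 9.5.
Step 5: Ties in |d|, so use the tie-corrected normal approximation.
        E[W] = n(n+1)/4 = 7*8/4 = 14.
        Tie groups: |d|=5 (t=2); sum(t^3 - t) = 6.
        Var[W] = n(n+1)(2n+1)/24 - sum(t^3-t)/48 = 840/24 - 6/48 = 34.875.
        z = (W - E[W]) / sqrt(Var[W]) = (9.5 - 14) / 5.9055 = -0.7620.
        Two-sided p = 2*Phi(z) = 0.446060.
Step 6: alpha = 0.1. fail to reject H0.

W+ = 9.5, W- = 18.5, W = min = 9.5, p = 0.446060, fail to reject H0.


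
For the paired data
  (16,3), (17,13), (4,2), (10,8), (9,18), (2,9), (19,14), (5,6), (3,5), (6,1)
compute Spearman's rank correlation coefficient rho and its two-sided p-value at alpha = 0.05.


Step 1: Rank x and y separately (midranks; no ties here).
rank(x): 16->8, 17->9, 4->3, 10->7, 9->6, 2->1, 19->10, 5->4, 3->2, 6->5
rank(y): 3->3, 13->8, 2->2, 8->6, 18->10, 9->7, 14->9, 6->5, 5->4, 1->1
Step 2: d_i = R_x(i) - R_y(i); compute d_i^2.
  (8-3)^2=25, (9-8)^2=1, (3-2)^2=1, (7-6)^2=1, (6-10)^2=16, (1-7)^2=36, (10-9)^2=1, (4-5)^2=1, (2-4)^2=4, (5-1)^2=16
sum(d^2) = 102.
Step 3: rho = 1 - 6*102 / (10*(10^2 - 1)) = 1 - 612/990 = 0.381818.
Step 4: Under H0, t = rho * sqrt((n-2)/(1-rho^2)) = 1.1685 ~ t(8).
Step 5: Two-sided p-value from the t-distribution with 8 df = 0.276255.
Step 6: alpha = 0.05. fail to reject H0.

rho = 0.3818, p = 0.276255, fail to reject H0 at alpha = 0.05.


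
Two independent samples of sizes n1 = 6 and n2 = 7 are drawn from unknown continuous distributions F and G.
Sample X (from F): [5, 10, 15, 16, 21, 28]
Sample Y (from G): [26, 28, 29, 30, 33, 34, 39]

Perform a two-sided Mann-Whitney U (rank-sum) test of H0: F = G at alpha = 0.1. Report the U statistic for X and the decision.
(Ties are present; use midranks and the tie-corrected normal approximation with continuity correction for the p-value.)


Step 1: Combine and sort all 13 observations; assign midranks.
sorted (value, group): (5,X), (10,X), (15,X), (16,X), (21,X), (26,Y), (28,X), (28,Y), (29,Y), (30,Y), (33,Y), (34,Y), (39,Y)
ranks: 5->1, 10->2, 15->3, 16->4, 21->5, 26->6, 28->7.5, 28->7.5, 29->9, 30->10, 33->11, 34->12, 39->13
Step 2: Rank sum for X: R1 = 1 + 2 + 3 + 4 + 5 + 7.5 = 22.5.
Step 3: U_X = R1 - n1(n1+1)/2 = 22.5 - 6*7/2 = 22.5 - 21 = 1.5.
       U_Y = n1*n2 - U_X = 42 - 1.5 = 40.5.
Step 4: Ties are present, so use the tie-corrected normal approximation (with continuity correction) for the p-value.
Step 5: p-value = 0.006567; compare to alpha = 0.1. reject H0.

U_X = 1.5, p = 0.006567, reject H0 at alpha = 0.1.


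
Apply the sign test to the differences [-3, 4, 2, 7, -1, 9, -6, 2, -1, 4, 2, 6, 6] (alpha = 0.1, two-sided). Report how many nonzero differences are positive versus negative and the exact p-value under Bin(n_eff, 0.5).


Step 1: Discard zero differences. Original n = 13; n_eff = number of nonzero differences = 13.
Nonzero differences (with sign): -3, +4, +2, +7, -1, +9, -6, +2, -1, +4, +2, +6, +6
Step 2: Count signs: positive = 9, negative = 4.
Step 3: Under H0: P(positive) = 0.5, so the number of positives S ~ Bin(13, 0.5).
Step 4: Two-sided exact p-value = sum of Bin(13,0.5) probabilities at or below the observed probability = 0.266846.
Step 5: alpha = 0.1. fail to reject H0.

n_eff = 13, pos = 9, neg = 4, p = 0.266846, fail to reject H0.


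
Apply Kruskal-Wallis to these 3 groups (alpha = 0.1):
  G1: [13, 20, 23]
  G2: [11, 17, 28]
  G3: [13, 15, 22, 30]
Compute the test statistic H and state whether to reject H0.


Step 1: Combine all N = 10 observations and assign midranks.
sorted (value, group, rank): (11,G2,1), (13,G1,2.5), (13,G3,2.5), (15,G3,4), (17,G2,5), (20,G1,6), (22,G3,7), (23,G1,8), (28,G2,9), (30,G3,10)
Step 2: Sum ranks within each group.
R_1 = 16.5 (n_1 = 3)
R_2 = 15 (n_2 = 3)
R_3 = 23.5 (n_3 = 4)
Step 3: H = 12/(N(N+1)) * sum(R_i^2/n_i) - 3(N+1)
     = 12/(10*11) * (16.5^2/3 + 15^2/3 + 23.5^2/4) - 3*11
     = 0.109091 * 303.812 - 33
     = 0.143182.
Step 4: Ties present; correction factor C = 1 - 6/(10^3 - 10) = 0.993939. Corrected H = 0.143182 / 0.993939 = 0.144055.
Step 5: Under H0, H ~ chi^2(2); p-value = 0.930505.
Step 6: alpha = 0.1. fail to reject H0.

H = 0.1441, df = 2, p = 0.930505, fail to reject H0.


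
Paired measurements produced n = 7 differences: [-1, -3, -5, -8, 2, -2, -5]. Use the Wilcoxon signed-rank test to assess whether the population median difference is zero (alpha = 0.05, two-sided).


Step 1: Drop any zero differences (none here) and take |d_i|.
|d| = [1, 3, 5, 8, 2, 2, 5]
Step 2: Midrank |d_i| (ties get averaged ranks).
ranks: |1|->1, |3|->4, |5|->5.5, |8|->7, |2|->2.5, |2|->2.5, |5|->5.5
Step 3: Attach original signs; sum ranks with positive sign and with negative sign.
W+ = 2.5 = 2.5
W- = 1 + 4 + 5.5 + 7 + 2.5 + 5.5 = 25.5
(Check: W+ + W- = 28 should equal n(n+1)/2 = 28.)
Step 4: Test statistic W = min(W+, W-) = 2.5.
Step 5: Ties in |d|, so use the tie-corrected normal approximation.
        E[W] = n(n+1)/4 = 7*8/4 = 14.
        Tie groups: |d|=2 (t=2), |d|=5 (t=2); sum(t^3 - t) = 12.
        Var[W] = n(n+1)(2n+1)/24 - sum(t^3-t)/48 = 840/24 - 12/48 = 34.75.
        z = (W - E[W]) / sqrt(Var[W]) = (2.5 - 14) / 5.8949 = -1.9508.
        Two-sided p = 2*Phi(z) = 0.051077.
Step 6: alpha = 0.05. fail to reject H0.

W+ = 2.5, W- = 25.5, W = min = 2.5, p = 0.051077, fail to reject H0.


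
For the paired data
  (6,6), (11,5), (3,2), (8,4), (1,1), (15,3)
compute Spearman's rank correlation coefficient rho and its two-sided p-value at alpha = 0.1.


Step 1: Rank x and y separately (midranks; no ties here).
rank(x): 6->3, 11->5, 3->2, 8->4, 1->1, 15->6
rank(y): 6->6, 5->5, 2->2, 4->4, 1->1, 3->3
Step 2: d_i = R_x(i) - R_y(i); compute d_i^2.
  (3-6)^2=9, (5-5)^2=0, (2-2)^2=0, (4-4)^2=0, (1-1)^2=0, (6-3)^2=9
sum(d^2) = 18.
Step 3: rho = 1 - 6*18 / (6*(6^2 - 1)) = 1 - 108/210 = 0.485714.
Step 4: Under H0, t = rho * sqrt((n-2)/(1-rho^2)) = 1.1113 ~ t(4).
Step 5: Two-sided p-value from the t-distribution with 4 df = 0.328723.
Step 6: alpha = 0.1. fail to reject H0.

rho = 0.4857, p = 0.328723, fail to reject H0 at alpha = 0.1.


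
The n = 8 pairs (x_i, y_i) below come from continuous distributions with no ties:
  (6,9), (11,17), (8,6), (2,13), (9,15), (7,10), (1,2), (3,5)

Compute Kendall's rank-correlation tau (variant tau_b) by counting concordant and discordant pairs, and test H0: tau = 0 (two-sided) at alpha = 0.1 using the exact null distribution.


Step 1: Enumerate the 28 unordered pairs (i,j) with i<j and classify each by sign(x_j-x_i) * sign(y_j-y_i).
  (1,2):dx=+5,dy=+8->C; (1,3):dx=+2,dy=-3->D; (1,4):dx=-4,dy=+4->D; (1,5):dx=+3,dy=+6->C
  (1,6):dx=+1,dy=+1->C; (1,7):dx=-5,dy=-7->C; (1,8):dx=-3,dy=-4->C; (2,3):dx=-3,dy=-11->C
  (2,4):dx=-9,dy=-4->C; (2,5):dx=-2,dy=-2->C; (2,6):dx=-4,dy=-7->C; (2,7):dx=-10,dy=-15->C
  (2,8):dx=-8,dy=-12->C; (3,4):dx=-6,dy=+7->D; (3,5):dx=+1,dy=+9->C; (3,6):dx=-1,dy=+4->D
  (3,7):dx=-7,dy=-4->C; (3,8):dx=-5,dy=-1->C; (4,5):dx=+7,dy=+2->C; (4,6):dx=+5,dy=-3->D
  (4,7):dx=-1,dy=-11->C; (4,8):dx=+1,dy=-8->D; (5,6):dx=-2,dy=-5->C; (5,7):dx=-8,dy=-13->C
  (5,8):dx=-6,dy=-10->C; (6,7):dx=-6,dy=-8->C; (6,8):dx=-4,dy=-5->C; (7,8):dx=+2,dy=+3->C
Step 2: C = 22, D = 6, total pairs = 28.
Step 3: tau = (C - D)/(n(n-1)/2) = (22 - 6)/28 = 0.571429.
Step 4: Exact two-sided p-value (enumerate n! = 40320 permutations of y under H0): p = 0.061012.
Step 5: alpha = 0.1. reject H0.

tau_b = 0.5714 (C=22, D=6), p = 0.061012, reject H0.


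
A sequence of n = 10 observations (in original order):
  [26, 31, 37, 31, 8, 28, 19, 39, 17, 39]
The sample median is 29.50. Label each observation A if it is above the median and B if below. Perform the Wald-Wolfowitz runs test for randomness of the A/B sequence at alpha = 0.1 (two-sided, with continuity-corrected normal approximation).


Step 1: Compute median = 29.50; label A = above, B = below.
Labels in order: BAAABBBABA  (n_A = 5, n_B = 5)
Step 2: Count runs R = 6.
Step 3: Under H0 (random ordering), E[R] = 2*n_A*n_B/(n_A+n_B) + 1 = 2*5*5/10 + 1 = 6.0000.
        Var[R] = 2*n_A*n_B*(2*n_A*n_B - n_A - n_B) / ((n_A+n_B)^2 * (n_A+n_B-1)) = 2000/900 = 2.2222.
        SD[R] = 1.4907.
Step 4: R = E[R], so z = 0 with no continuity correction.
Step 5: Two-sided p-value via normal approximation = 2*(1 - Phi(|z|)) = 1.000000.
Step 6: alpha = 0.1. fail to reject H0.

R = 6, z = 0.0000, p = 1.000000, fail to reject H0.


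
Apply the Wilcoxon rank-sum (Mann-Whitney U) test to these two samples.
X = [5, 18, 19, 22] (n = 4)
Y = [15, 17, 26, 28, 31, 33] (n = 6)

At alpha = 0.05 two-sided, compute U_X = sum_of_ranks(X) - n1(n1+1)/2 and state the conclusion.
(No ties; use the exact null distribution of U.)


Step 1: Combine and sort all 10 observations; assign midranks.
sorted (value, group): (5,X), (15,Y), (17,Y), (18,X), (19,X), (22,X), (26,Y), (28,Y), (31,Y), (33,Y)
ranks: 5->1, 15->2, 17->3, 18->4, 19->5, 22->6, 26->7, 28->8, 31->9, 33->10
Step 2: Rank sum for X: R1 = 1 + 4 + 5 + 6 = 16.
Step 3: U_X = R1 - n1(n1+1)/2 = 16 - 4*5/2 = 16 - 10 = 6.
       U_Y = n1*n2 - U_X = 24 - 6 = 18.
Step 4: No ties, so the exact null distribution of U (based on enumerating the C(10,4) = 210 equally likely rank assignments) gives the two-sided p-value.
Step 5: p-value = 0.257143; compare to alpha = 0.05. fail to reject H0.

U_X = 6, p = 0.257143, fail to reject H0 at alpha = 0.05.


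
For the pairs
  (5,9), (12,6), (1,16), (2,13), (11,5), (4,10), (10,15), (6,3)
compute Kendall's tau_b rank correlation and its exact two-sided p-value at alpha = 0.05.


Step 1: Enumerate the 28 unordered pairs (i,j) with i<j and classify each by sign(x_j-x_i) * sign(y_j-y_i).
  (1,2):dx=+7,dy=-3->D; (1,3):dx=-4,dy=+7->D; (1,4):dx=-3,dy=+4->D; (1,5):dx=+6,dy=-4->D
  (1,6):dx=-1,dy=+1->D; (1,7):dx=+5,dy=+6->C; (1,8):dx=+1,dy=-6->D; (2,3):dx=-11,dy=+10->D
  (2,4):dx=-10,dy=+7->D; (2,5):dx=-1,dy=-1->C; (2,6):dx=-8,dy=+4->D; (2,7):dx=-2,dy=+9->D
  (2,8):dx=-6,dy=-3->C; (3,4):dx=+1,dy=-3->D; (3,5):dx=+10,dy=-11->D; (3,6):dx=+3,dy=-6->D
  (3,7):dx=+9,dy=-1->D; (3,8):dx=+5,dy=-13->D; (4,5):dx=+9,dy=-8->D; (4,6):dx=+2,dy=-3->D
  (4,7):dx=+8,dy=+2->C; (4,8):dx=+4,dy=-10->D; (5,6):dx=-7,dy=+5->D; (5,7):dx=-1,dy=+10->D
  (5,8):dx=-5,dy=-2->C; (6,7):dx=+6,dy=+5->C; (6,8):dx=+2,dy=-7->D; (7,8):dx=-4,dy=-12->C
Step 2: C = 7, D = 21, total pairs = 28.
Step 3: tau = (C - D)/(n(n-1)/2) = (7 - 21)/28 = -0.500000.
Step 4: Exact two-sided p-value (enumerate n! = 40320 permutations of y under H0): p = 0.108681.
Step 5: alpha = 0.05. fail to reject H0.

tau_b = -0.5000 (C=7, D=21), p = 0.108681, fail to reject H0.


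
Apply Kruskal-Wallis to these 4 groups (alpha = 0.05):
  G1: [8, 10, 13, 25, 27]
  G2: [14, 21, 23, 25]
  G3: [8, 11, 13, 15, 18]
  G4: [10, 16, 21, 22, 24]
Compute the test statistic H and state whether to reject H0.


Step 1: Combine all N = 19 observations and assign midranks.
sorted (value, group, rank): (8,G1,1.5), (8,G3,1.5), (10,G1,3.5), (10,G4,3.5), (11,G3,5), (13,G1,6.5), (13,G3,6.5), (14,G2,8), (15,G3,9), (16,G4,10), (18,G3,11), (21,G2,12.5), (21,G4,12.5), (22,G4,14), (23,G2,15), (24,G4,16), (25,G1,17.5), (25,G2,17.5), (27,G1,19)
Step 2: Sum ranks within each group.
R_1 = 48 (n_1 = 5)
R_2 = 53 (n_2 = 4)
R_3 = 33 (n_3 = 5)
R_4 = 56 (n_4 = 5)
Step 3: H = 12/(N(N+1)) * sum(R_i^2/n_i) - 3(N+1)
     = 12/(19*20) * (48^2/5 + 53^2/4 + 33^2/5 + 56^2/5) - 3*20
     = 0.031579 * 2008.05 - 60
     = 3.412105.
Step 4: Ties present; correction factor C = 1 - 30/(19^3 - 19) = 0.995614. Corrected H = 3.412105 / 0.995614 = 3.427137.
Step 5: Under H0, H ~ chi^2(3); p-value = 0.330336.
Step 6: alpha = 0.05. fail to reject H0.

H = 3.4271, df = 3, p = 0.330336, fail to reject H0.


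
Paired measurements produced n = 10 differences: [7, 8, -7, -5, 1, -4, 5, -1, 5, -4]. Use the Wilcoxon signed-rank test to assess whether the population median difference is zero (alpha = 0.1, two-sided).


Step 1: Drop any zero differences (none here) and take |d_i|.
|d| = [7, 8, 7, 5, 1, 4, 5, 1, 5, 4]
Step 2: Midrank |d_i| (ties get averaged ranks).
ranks: |7|->8.5, |8|->10, |7|->8.5, |5|->6, |1|->1.5, |4|->3.5, |5|->6, |1|->1.5, |5|->6, |4|->3.5
Step 3: Attach original signs; sum ranks with positive sign and with negative sign.
W+ = 8.5 + 10 + 1.5 + 6 + 6 = 32
W- = 8.5 + 6 + 3.5 + 1.5 + 3.5 = 23
(Check: W+ + W- = 55 should equal n(n+1)/2 = 55.)
Step 4: Test statistic W = min(W+, W-) = 23.
Step 5: Ties in |d|, so use the tie-corrected normal approximation.
        E[W] = n(n+1)/4 = 10*11/4 = 27.5.
        Tie groups: |d|=1 (t=2), |d|=4 (t=2), |d|=5 (t=3), |d|=7 (t=2); sum(t^3 - t) = 42.
        Var[W] = n(n+1)(2n+1)/24 - sum(t^3-t)/48 = 2310/24 - 42/48 = 95.375.
        z = (W - E[W]) / sqrt(Var[W]) = (23 - 27.5) / 9.7660 = -0.4608.
        Two-sided p = 2*Phi(z) = 0.644955.
Step 6: alpha = 0.1. fail to reject H0.

W+ = 32, W- = 23, W = min = 23, p = 0.644955, fail to reject H0.


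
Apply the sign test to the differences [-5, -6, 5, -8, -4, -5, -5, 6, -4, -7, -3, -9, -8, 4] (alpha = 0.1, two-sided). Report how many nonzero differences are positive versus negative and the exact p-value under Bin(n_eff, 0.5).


Step 1: Discard zero differences. Original n = 14; n_eff = number of nonzero differences = 14.
Nonzero differences (with sign): -5, -6, +5, -8, -4, -5, -5, +6, -4, -7, -3, -9, -8, +4
Step 2: Count signs: positive = 3, negative = 11.
Step 3: Under H0: P(positive) = 0.5, so the number of positives S ~ Bin(14, 0.5).
Step 4: Two-sided exact p-value = sum of Bin(14,0.5) probabilities at or below the observed probability = 0.057373.
Step 5: alpha = 0.1. reject H0.

n_eff = 14, pos = 3, neg = 11, p = 0.057373, reject H0.
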